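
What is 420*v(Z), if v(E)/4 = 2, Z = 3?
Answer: 3360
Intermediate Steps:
v(E) = 8 (v(E) = 4*2 = 8)
420*v(Z) = 420*8 = 3360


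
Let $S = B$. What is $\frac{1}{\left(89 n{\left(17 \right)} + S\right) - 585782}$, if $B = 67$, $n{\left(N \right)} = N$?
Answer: $- \frac{1}{584202} \approx -1.7117 \cdot 10^{-6}$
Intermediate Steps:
$S = 67$
$\frac{1}{\left(89 n{\left(17 \right)} + S\right) - 585782} = \frac{1}{\left(89 \cdot 17 + 67\right) - 585782} = \frac{1}{\left(1513 + 67\right) - 585782} = \frac{1}{1580 - 585782} = \frac{1}{-584202} = - \frac{1}{584202}$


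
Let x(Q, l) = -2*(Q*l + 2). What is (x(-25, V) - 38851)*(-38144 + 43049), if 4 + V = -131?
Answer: -223692525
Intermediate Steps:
V = -135 (V = -4 - 131 = -135)
x(Q, l) = -4 - 2*Q*l (x(Q, l) = -2*(2 + Q*l) = -4 - 2*Q*l)
(x(-25, V) - 38851)*(-38144 + 43049) = ((-4 - 2*(-25)*(-135)) - 38851)*(-38144 + 43049) = ((-4 - 6750) - 38851)*4905 = (-6754 - 38851)*4905 = -45605*4905 = -223692525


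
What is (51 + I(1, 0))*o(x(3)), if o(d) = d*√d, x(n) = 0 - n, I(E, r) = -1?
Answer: -150*I*√3 ≈ -259.81*I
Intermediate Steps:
x(n) = -n
o(d) = d^(3/2)
(51 + I(1, 0))*o(x(3)) = (51 - 1)*(-1*3)^(3/2) = 50*(-3)^(3/2) = 50*(-3*I*√3) = -150*I*√3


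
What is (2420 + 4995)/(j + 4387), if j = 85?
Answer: 7415/4472 ≈ 1.6581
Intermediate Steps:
(2420 + 4995)/(j + 4387) = (2420 + 4995)/(85 + 4387) = 7415/4472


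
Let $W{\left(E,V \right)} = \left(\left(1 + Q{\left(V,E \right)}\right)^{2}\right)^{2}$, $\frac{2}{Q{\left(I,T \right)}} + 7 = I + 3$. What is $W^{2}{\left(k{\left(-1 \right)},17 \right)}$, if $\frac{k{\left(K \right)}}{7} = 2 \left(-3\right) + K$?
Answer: $\frac{2562890625}{815730721} \approx 3.1418$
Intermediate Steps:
$Q{\left(I,T \right)} = \frac{2}{-4 + I}$ ($Q{\left(I,T \right)} = \frac{2}{-7 + \left(I + 3\right)} = \frac{2}{-7 + \left(3 + I\right)} = \frac{2}{-4 + I}$)
$k{\left(K \right)} = -42 + 7 K$ ($k{\left(K \right)} = 7 \left(2 \left(-3\right) + K\right) = 7 \left(-6 + K\right) = -42 + 7 K$)
$W{\left(E,V \right)} = \left(1 + \frac{2}{-4 + V}\right)^{4}$ ($W{\left(E,V \right)} = \left(\left(1 + \frac{2}{-4 + V}\right)^{2}\right)^{2} = \left(1 + \frac{2}{-4 + V}\right)^{4}$)
$W^{2}{\left(k{\left(-1 \right)},17 \right)} = \left(\frac{\left(-2 + 17\right)^{4}}{\left(-4 + 17\right)^{4}}\right)^{2} = \left(\frac{15^{4}}{28561}\right)^{2} = \left(\frac{1}{28561} \cdot 50625\right)^{2} = \left(\frac{50625}{28561}\right)^{2} = \frac{2562890625}{815730721}$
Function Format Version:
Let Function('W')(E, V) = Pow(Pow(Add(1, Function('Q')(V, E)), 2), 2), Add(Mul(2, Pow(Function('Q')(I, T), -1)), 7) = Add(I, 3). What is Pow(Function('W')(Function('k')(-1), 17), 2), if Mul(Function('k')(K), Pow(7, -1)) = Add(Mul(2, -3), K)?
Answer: Rational(2562890625, 815730721) ≈ 3.1418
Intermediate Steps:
Function('Q')(I, T) = Mul(2, Pow(Add(-4, I), -1)) (Function('Q')(I, T) = Mul(2, Pow(Add(-7, Add(I, 3)), -1)) = Mul(2, Pow(Add(-7, Add(3, I)), -1)) = Mul(2, Pow(Add(-4, I), -1)))
Function('k')(K) = Add(-42, Mul(7, K)) (Function('k')(K) = Mul(7, Add(Mul(2, -3), K)) = Mul(7, Add(-6, K)) = Add(-42, Mul(7, K)))
Function('W')(E, V) = Pow(Add(1, Mul(2, Pow(Add(-4, V), -1))), 4) (Function('W')(E, V) = Pow(Pow(Add(1, Mul(2, Pow(Add(-4, V), -1))), 2), 2) = Pow(Add(1, Mul(2, Pow(Add(-4, V), -1))), 4))
Pow(Function('W')(Function('k')(-1), 17), 2) = Pow(Mul(Pow(Add(-4, 17), -4), Pow(Add(-2, 17), 4)), 2) = Pow(Mul(Pow(13, -4), Pow(15, 4)), 2) = Pow(Mul(Rational(1, 28561), 50625), 2) = Pow(Rational(50625, 28561), 2) = Rational(2562890625, 815730721)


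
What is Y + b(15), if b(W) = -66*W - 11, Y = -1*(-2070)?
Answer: 1069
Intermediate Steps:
Y = 2070
b(W) = -11 - 66*W
Y + b(15) = 2070 + (-11 - 66*15) = 2070 + (-11 - 990) = 2070 - 1001 = 1069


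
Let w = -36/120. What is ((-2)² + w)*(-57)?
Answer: -2109/10 ≈ -210.90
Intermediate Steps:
w = -3/10 (w = -36*1/120 = -3/10 ≈ -0.30000)
((-2)² + w)*(-57) = ((-2)² - 3/10)*(-57) = (4 - 3/10)*(-57) = (37/10)*(-57) = -2109/10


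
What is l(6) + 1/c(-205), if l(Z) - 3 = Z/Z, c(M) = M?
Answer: 819/205 ≈ 3.9951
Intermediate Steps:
l(Z) = 4 (l(Z) = 3 + Z/Z = 3 + 1 = 4)
l(6) + 1/c(-205) = 4 + 1/(-205) = 4 - 1/205 = 819/205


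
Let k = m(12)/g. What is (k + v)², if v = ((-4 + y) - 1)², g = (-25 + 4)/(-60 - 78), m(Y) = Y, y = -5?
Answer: 1567504/49 ≈ 31990.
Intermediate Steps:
g = 7/46 (g = -21/(-138) = -21*(-1/138) = 7/46 ≈ 0.15217)
k = 552/7 (k = 12/(7/46) = 12*(46/7) = 552/7 ≈ 78.857)
v = 100 (v = ((-4 - 5) - 1)² = (-9 - 1)² = (-10)² = 100)
(k + v)² = (552/7 + 100)² = (1252/7)² = 1567504/49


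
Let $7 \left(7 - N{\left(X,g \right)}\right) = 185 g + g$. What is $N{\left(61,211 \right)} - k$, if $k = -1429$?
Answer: $- \frac{29194}{7} \approx -4170.6$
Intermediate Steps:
$N{\left(X,g \right)} = 7 - \frac{186 g}{7}$ ($N{\left(X,g \right)} = 7 - \frac{185 g + g}{7} = 7 - \frac{186 g}{7}$)
$N{\left(61,211 \right)} - k = \left(7 - \frac{39246}{7}\right) - -1429 = \left(7 - \frac{39246}{7}\right) + 1429 = - \frac{39197}{7} + 1429 = - \frac{29194}{7}$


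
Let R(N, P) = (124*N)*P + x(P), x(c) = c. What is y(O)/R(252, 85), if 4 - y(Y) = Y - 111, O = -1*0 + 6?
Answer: 109/2656165 ≈ 4.1037e-5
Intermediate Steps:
O = 6 (O = 0 + 6 = 6)
R(N, P) = P + 124*N*P (R(N, P) = (124*N)*P + P = 124*N*P + P = P + 124*N*P)
y(Y) = 115 - Y (y(Y) = 4 - (Y - 111) = 4 - (-111 + Y) = 4 + (111 - Y) = 115 - Y)
y(O)/R(252, 85) = (115 - 1*6)/((85*(1 + 124*252))) = (115 - 6)/((85*(1 + 31248))) = 109/((85*31249)) = 109/2656165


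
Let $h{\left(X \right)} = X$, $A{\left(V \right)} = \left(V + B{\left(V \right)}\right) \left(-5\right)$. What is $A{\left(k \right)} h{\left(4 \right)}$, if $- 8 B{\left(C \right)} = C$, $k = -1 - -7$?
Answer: $-105$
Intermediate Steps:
$k = 6$ ($k = -1 + 7 = 6$)
$B{\left(C \right)} = - \frac{C}{8}$
$A{\left(V \right)} = - \frac{35 V}{8}$ ($A{\left(V \right)} = \left(V - \frac{V}{8}\right) \left(-5\right) = \frac{7 V}{8} \left(-5\right) = - \frac{35 V}{8}$)
$A{\left(k \right)} h{\left(4 \right)} = \left(- \frac{35}{8}\right) 6 \cdot 4 = \left(- \frac{105}{4}\right) 4 = -105$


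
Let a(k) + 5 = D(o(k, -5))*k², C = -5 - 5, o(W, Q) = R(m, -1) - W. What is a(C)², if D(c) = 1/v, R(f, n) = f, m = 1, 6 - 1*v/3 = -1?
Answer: 25/441 ≈ 0.056689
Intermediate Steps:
v = 21 (v = 18 - 3*(-1) = 18 + 3 = 21)
o(W, Q) = 1 - W
C = -10
D(c) = 1/21
a(k) = -5 + k²/21
a(C)² = (-5 + (1/21)*(-10)²)² = (-5 + (1/21)*100)² = (-5 + 100/21)² = (-5/21)² = 25/441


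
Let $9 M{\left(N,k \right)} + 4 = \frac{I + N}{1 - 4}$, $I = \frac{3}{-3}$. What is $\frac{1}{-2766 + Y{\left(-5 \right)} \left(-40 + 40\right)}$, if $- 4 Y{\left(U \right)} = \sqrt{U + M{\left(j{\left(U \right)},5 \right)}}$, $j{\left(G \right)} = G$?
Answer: $- \frac{1}{2766} \approx -0.00036153$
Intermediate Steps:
$I = -1$ ($I = 3 \left(- \frac{1}{3}\right) = -1$)
$M{\left(N,k \right)} = - \frac{11}{27} - \frac{N}{27}$ ($M{\left(N,k \right)} = - \frac{4}{9} + \frac{\left(-1 + N\right) \frac{1}{1 - 4}}{9} = - \frac{4}{9} + \frac{\left(-1 + N\right) \frac{1}{-3}}{9} = - \frac{4}{9} + \frac{\left(-1 + N\right) \left(- \frac{1}{3}\right)}{9} = - \frac{4}{9} + \frac{\frac{1}{3} - \frac{N}{3}}{9} = - \frac{4}{9} - \left(- \frac{1}{27} + \frac{N}{27}\right) = - \frac{11}{27} - \frac{N}{27}$)
$Y{\left(U \right)} = - \frac{\sqrt{- \frac{11}{27} + \frac{26 U}{27}}}{4}$ ($Y{\left(U \right)} = - \frac{\sqrt{U - \left(\frac{11}{27} + \frac{U}{27}\right)}}{4} = - \frac{\sqrt{- \frac{11}{27} + \frac{26 U}{27}}}{4}$)
$\frac{1}{-2766 + Y{\left(-5 \right)} \left(-40 + 40\right)} = \frac{1}{-2766 + - \frac{\sqrt{-33 + 78 \left(-5\right)}}{36} \left(-40 + 40\right)} = \frac{1}{-2766 + - \frac{\sqrt{-33 - 390}}{36} \cdot 0} = \frac{1}{-2766 + - \frac{\sqrt{-423}}{36} \cdot 0} = \frac{1}{-2766 + - \frac{3 i \sqrt{47}}{36} \cdot 0} = \frac{1}{-2766 + - \frac{i \sqrt{47}}{12} \cdot 0} = \frac{1}{-2766 + 0} = \frac{1}{-2766} = - \frac{1}{2766}$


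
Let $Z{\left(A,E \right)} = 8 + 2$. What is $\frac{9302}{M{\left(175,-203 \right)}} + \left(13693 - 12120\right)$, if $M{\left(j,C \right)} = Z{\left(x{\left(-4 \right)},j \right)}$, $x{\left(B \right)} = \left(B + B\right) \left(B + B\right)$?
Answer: $\frac{12516}{5} \approx 2503.2$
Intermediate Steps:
$x{\left(B \right)} = 4 B^{2}$ ($x{\left(B \right)} = 2 B 2 B = 4 B^{2}$)
$Z{\left(A,E \right)} = 10$
$M{\left(j,C \right)} = 10$
$\frac{9302}{M{\left(175,-203 \right)}} + \left(13693 - 12120\right) = \frac{9302}{10} + \left(13693 - 12120\right) = 9302 \cdot \frac{1}{10} + 1573 = \frac{4651}{5} + 1573 = \frac{12516}{5}$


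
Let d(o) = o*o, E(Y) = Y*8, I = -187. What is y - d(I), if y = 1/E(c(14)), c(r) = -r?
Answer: -3916529/112 ≈ -34969.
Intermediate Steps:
E(Y) = 8*Y
d(o) = o²
y = -1/112 (y = 1/(8*(-1*14)) = 1/(8*(-14)) = 1/(-112) = -1/112 ≈ -0.0089286)
y - d(I) = -1/112 - 1*(-187)² = -1/112 - 1*34969 = -1/112 - 34969 = -3916529/112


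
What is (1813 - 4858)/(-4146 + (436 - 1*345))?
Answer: 609/811 ≈ 0.75093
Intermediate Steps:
(1813 - 4858)/(-4146 + (436 - 1*345)) = -3045/(-4146 + (436 - 345)) = -3045/(-4146 + 91) = -3045/(-4055) = -3045*(-1/4055) = 609/811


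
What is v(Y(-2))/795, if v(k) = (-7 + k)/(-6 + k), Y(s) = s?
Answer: 3/2120 ≈ 0.0014151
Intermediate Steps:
v(k) = (-7 + k)/(-6 + k)
v(Y(-2))/795 = ((-7 - 2)/(-6 - 2))/795 = (-9/(-8))*(1/795) = -1/8*(-9)*(1/795) = (9/8)*(1/795) = 3/2120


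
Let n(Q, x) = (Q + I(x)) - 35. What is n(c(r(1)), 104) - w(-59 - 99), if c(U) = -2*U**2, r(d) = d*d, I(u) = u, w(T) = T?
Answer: 225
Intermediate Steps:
r(d) = d**2
n(Q, x) = -35 + Q + x (n(Q, x) = (Q + x) - 35 = -35 + Q + x)
n(c(r(1)), 104) - w(-59 - 99) = (-35 - 2*(1**2)**2 + 104) - (-59 - 99) = (-35 - 2*1**2 + 104) - 1*(-158) = (-35 - 2*1 + 104) + 158 = (-35 - 2 + 104) + 158 = 67 + 158 = 225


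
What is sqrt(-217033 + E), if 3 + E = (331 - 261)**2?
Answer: 2*I*sqrt(53034) ≈ 460.58*I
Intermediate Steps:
E = 4897 (E = -3 + (331 - 261)**2 = -3 + 70**2 = -3 + 4900 = 4897)
sqrt(-217033 + E) = sqrt(-217033 + 4897) = sqrt(-212136) = 2*I*sqrt(53034)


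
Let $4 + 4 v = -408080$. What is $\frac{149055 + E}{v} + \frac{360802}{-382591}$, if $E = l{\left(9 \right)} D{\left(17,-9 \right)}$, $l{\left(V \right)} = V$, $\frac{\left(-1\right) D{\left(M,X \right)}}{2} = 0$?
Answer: $- \frac{31278827449}{13010772137} \approx -2.4041$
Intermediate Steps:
$v = -102021$ ($v = -1 + \frac{1}{4} \left(-408080\right) = -1 - 102020 = -102021$)
$D{\left(M,X \right)} = 0$ ($D{\left(M,X \right)} = \left(-2\right) 0 = 0$)
$E = 0$ ($E = 9 \cdot 0 = 0$)
$\frac{149055 + E}{v} + \frac{360802}{-382591} = \frac{149055 + 0}{-102021} + \frac{360802}{-382591} = 149055 \left(- \frac{1}{102021}\right) + 360802 \left(- \frac{1}{382591}\right) = - \frac{49685}{34007} - \frac{360802}{382591} = - \frac{31278827449}{13010772137}$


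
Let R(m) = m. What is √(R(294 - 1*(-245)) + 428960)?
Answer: √429499 ≈ 655.36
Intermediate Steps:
√(R(294 - 1*(-245)) + 428960) = √((294 - 1*(-245)) + 428960) = √((294 + 245) + 428960) = √(539 + 428960) = √429499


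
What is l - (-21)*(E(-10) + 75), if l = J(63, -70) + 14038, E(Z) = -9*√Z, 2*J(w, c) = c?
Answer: 15578 - 189*I*√10 ≈ 15578.0 - 597.67*I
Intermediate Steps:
J(w, c) = c/2
l = 14003 (l = (½)*(-70) + 14038 = -35 + 14038 = 14003)
l - (-21)*(E(-10) + 75) = 14003 - (-21)*(-9*I*√10 + 75) = 14003 - (-21)*(75 - 9*I*√10) = 14003 - (-1575 + 189*I*√10) = 14003 + (1575 - 189*I*√10) = 15578 - 189*I*√10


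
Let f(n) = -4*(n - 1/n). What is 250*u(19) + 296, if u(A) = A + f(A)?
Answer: -264126/19 ≈ -13901.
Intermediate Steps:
f(n) = -4*n + 4/n
u(A) = -3*A + 4/A (u(A) = A + (-4*A + 4/A) = -3*A + 4/A)
250*u(19) + 296 = 250*(-3*19 + 4/19) + 296 = 250*(-57 + 4*(1/19)) + 296 = 250*(-57 + 4/19) + 296 = 250*(-1079/19) + 296 = -269750/19 + 296 = -264126/19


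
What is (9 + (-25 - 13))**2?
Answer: 841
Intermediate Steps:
(9 + (-25 - 13))**2 = (9 - 38)**2 = (-29)**2 = 841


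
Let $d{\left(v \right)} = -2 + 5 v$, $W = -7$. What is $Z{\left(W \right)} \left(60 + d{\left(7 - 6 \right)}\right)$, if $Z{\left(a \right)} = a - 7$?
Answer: $-882$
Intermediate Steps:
$Z{\left(a \right)} = -7 + a$ ($Z{\left(a \right)} = a - 7 = -7 + a$)
$Z{\left(W \right)} \left(60 + d{\left(7 - 6 \right)}\right) = \left(-7 - 7\right) \left(60 - \left(2 - 5 \left(7 - 6\right)\right)\right) = - 14 \left(60 + \left(-2 + 5 \cdot 1\right)\right) = - 14 \left(60 + \left(-2 + 5\right)\right) = - 14 \left(60 + 3\right) = \left(-14\right) 63 = -882$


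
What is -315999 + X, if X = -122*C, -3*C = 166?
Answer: -927745/3 ≈ -3.0925e+5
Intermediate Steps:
C = -166/3 (C = -⅓*166 = -166/3 ≈ -55.333)
X = 20252/3 (X = -122*(-166/3) = 20252/3 ≈ 6750.7)
-315999 + X = -315999 + 20252/3 = -927745/3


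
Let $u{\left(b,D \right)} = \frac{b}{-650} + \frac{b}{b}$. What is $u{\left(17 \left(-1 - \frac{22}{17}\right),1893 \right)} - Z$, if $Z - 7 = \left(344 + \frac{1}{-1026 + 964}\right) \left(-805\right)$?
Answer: $\frac{214598334}{775} \approx 2.769 \cdot 10^{5}$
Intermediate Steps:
$u{\left(b,D \right)} = 1 - \frac{b}{650}$ ($u{\left(b,D \right)} = b \left(- \frac{1}{650}\right) + 1 = - \frac{b}{650} + 1 = 1 - \frac{b}{650}$)
$Z = - \frac{17167801}{62}$ ($Z = 7 + \left(344 + \frac{1}{-1026 + 964}\right) \left(-805\right) = 7 + \left(344 + \frac{1}{-62}\right) \left(-805\right) = 7 + \left(344 - \frac{1}{62}\right) \left(-805\right) = 7 + \frac{21327}{62} \left(-805\right) = 7 - \frac{17168235}{62} = - \frac{17167801}{62} \approx -2.769 \cdot 10^{5}$)
$u{\left(17 \left(-1 - \frac{22}{17}\right),1893 \right)} - Z = \left(1 - \frac{17 \left(-1 - \frac{22}{17}\right)}{650}\right) - - \frac{17167801}{62} = \left(1 - \frac{17 \left(-1 - \frac{22}{17}\right)}{650}\right) + \frac{17167801}{62} = \left(1 - \frac{17 \left(- \frac{39}{17}\right)}{650}\right) + \frac{17167801}{62} = \left(1 - - \frac{3}{50}\right) + \frac{17167801}{62} = \left(1 + \frac{3}{50}\right) + \frac{17167801}{62} = \frac{53}{50} + \frac{17167801}{62} = \frac{214598334}{775}$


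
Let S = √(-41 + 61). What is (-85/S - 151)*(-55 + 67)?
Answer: -1812 - 102*√5 ≈ -2040.1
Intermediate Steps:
S = 2*√5 (S = √20 = 2*√5 ≈ 4.4721)
(-85/S - 151)*(-55 + 67) = (-85*√5/10 - 151)*(-55 + 67) = (-17*√5/2 - 151)*12 = (-151 - 17*√5/2)*12 = -1812 - 102*√5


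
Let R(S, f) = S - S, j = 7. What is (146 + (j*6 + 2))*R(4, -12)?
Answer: 0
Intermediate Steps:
R(S, f) = 0
(146 + (j*6 + 2))*R(4, -12) = (146 + (7*6 + 2))*0 = (146 + (42 + 2))*0 = (146 + 44)*0 = 190*0 = 0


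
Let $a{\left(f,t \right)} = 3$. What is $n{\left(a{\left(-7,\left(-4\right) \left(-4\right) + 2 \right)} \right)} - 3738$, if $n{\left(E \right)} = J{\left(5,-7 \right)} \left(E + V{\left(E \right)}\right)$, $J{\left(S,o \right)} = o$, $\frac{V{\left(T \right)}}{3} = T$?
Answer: $-3822$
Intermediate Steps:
$V{\left(T \right)} = 3 T$
$n{\left(E \right)} = - 28 E$ ($n{\left(E \right)} = - 7 \left(E + 3 E\right) = - 7 \cdot 4 E = - 28 E$)
$n{\left(a{\left(-7,\left(-4\right) \left(-4\right) + 2 \right)} \right)} - 3738 = \left(-28\right) 3 - 3738 = -84 - 3738 = -3822$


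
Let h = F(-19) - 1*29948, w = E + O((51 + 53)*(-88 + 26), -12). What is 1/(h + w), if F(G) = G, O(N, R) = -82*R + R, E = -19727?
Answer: -1/48722 ≈ -2.0525e-5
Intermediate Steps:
O(N, R) = -81*R
w = -18755 (w = -19727 - 81*(-12) = -19727 + 972 = -18755)
h = -29967 (h = -19 - 1*29948 = -19 - 29948 = -29967)
1/(h + w) = 1/(-29967 - 18755) = 1/(-48722) = -1/48722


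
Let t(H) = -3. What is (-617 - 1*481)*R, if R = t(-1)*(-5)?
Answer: -16470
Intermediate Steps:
R = 15 (R = -3*(-5) = 15)
(-617 - 1*481)*R = (-617 - 1*481)*15 = (-617 - 481)*15 = -1098*15 = -16470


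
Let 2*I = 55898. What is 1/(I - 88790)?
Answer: -1/60841 ≈ -1.6436e-5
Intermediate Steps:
I = 27949 (I = (½)*55898 = 27949)
1/(I - 88790) = 1/(27949 - 88790) = 1/(-60841) = -1/60841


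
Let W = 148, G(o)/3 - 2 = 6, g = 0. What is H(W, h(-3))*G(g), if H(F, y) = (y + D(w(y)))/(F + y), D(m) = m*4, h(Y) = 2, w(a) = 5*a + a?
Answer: 8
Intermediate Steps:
w(a) = 6*a
G(o) = 24 (G(o) = 6 + 3*6 = 6 + 18 = 24)
D(m) = 4*m
H(F, y) = 25*y/(F + y) (H(F, y) = (y + 4*(6*y))/(F + y) = (y + 24*y)/(F + y) = (25*y)/(F + y) = 25*y/(F + y))
H(W, h(-3))*G(g) = (25*2/(148 + 2))*24 = (25*2/150)*24 = (25*2*(1/150))*24 = (1/3)*24 = 8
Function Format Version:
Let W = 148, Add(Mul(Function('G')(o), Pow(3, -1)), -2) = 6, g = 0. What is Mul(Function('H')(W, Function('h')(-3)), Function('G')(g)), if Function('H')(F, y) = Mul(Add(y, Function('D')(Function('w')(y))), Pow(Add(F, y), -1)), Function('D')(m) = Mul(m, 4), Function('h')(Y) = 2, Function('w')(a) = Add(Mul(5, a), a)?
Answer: 8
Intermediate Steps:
Function('w')(a) = Mul(6, a)
Function('G')(o) = 24 (Function('G')(o) = Add(6, Mul(3, 6)) = Add(6, 18) = 24)
Function('D')(m) = Mul(4, m)
Function('H')(F, y) = Mul(25, y, Pow(Add(F, y), -1)) (Function('H')(F, y) = Mul(Add(y, Mul(4, Mul(6, y))), Pow(Add(F, y), -1)) = Mul(Add(y, Mul(24, y)), Pow(Add(F, y), -1)) = Mul(Mul(25, y), Pow(Add(F, y), -1)) = Mul(25, y, Pow(Add(F, y), -1)))
Mul(Function('H')(W, Function('h')(-3)), Function('G')(g)) = Mul(Mul(25, 2, Pow(Add(148, 2), -1)), 24) = Mul(Mul(25, 2, Pow(150, -1)), 24) = Mul(Mul(25, 2, Rational(1, 150)), 24) = Mul(Rational(1, 3), 24) = 8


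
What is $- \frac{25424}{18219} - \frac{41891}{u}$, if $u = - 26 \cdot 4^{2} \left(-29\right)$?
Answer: $- \frac{1069927265}{219794016} \approx -4.8679$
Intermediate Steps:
$u = 12064$ ($u = \left(-26\right) 16 \left(-29\right) = \left(-416\right) \left(-29\right) = 12064$)
$- \frac{25424}{18219} - \frac{41891}{u} = - \frac{25424}{18219} - \frac{41891}{12064} = - \frac{1069927265}{219794016}$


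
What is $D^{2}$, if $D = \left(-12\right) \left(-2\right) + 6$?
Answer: $900$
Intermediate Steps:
$D = 30$ ($D = 24 + 6 = 30$)
$D^{2} = 30^{2} = 900$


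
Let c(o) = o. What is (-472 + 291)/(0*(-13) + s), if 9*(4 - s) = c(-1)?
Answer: -1629/37 ≈ -44.027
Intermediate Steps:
s = 37/9 (s = 4 - 1/9*(-1) = 4 + 1/9 = 37/9 ≈ 4.1111)
(-472 + 291)/(0*(-13) + s) = (-472 + 291)/(0*(-13) + 37/9) = -181/(0 + 37/9) = -181/37/9 = -181*9/37 = -1629/37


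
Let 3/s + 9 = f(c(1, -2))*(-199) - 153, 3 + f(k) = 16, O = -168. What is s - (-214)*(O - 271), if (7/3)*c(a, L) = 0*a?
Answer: -258257557/2749 ≈ -93946.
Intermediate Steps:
c(a, L) = 0 (c(a, L) = 3*(0*a)/7 = (3/7)*0 = 0)
f(k) = 13 (f(k) = -3 + 16 = 13)
s = -3/2749 (s = 3/(-9 + (13*(-199) - 153)) = 3/(-9 + (-2587 - 153)) = 3/(-9 - 2740) = 3/(-2749) = 3*(-1/2749) = -3/2749 ≈ -0.0010913)
s - (-214)*(O - 271) = -3/2749 - (-214)*(-168 - 271) = -3/2749 - (-214)*(-439) = -3/2749 - 1*93946 = -3/2749 - 93946 = -258257557/2749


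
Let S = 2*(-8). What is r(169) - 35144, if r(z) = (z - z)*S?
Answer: -35144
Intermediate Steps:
S = -16
r(z) = 0 (r(z) = (z - z)*(-16) = 0*(-16) = 0)
r(169) - 35144 = 0 - 35144 = -35144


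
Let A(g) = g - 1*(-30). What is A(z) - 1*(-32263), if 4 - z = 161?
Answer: 32136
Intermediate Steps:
z = -157 (z = 4 - 1*161 = 4 - 161 = -157)
A(g) = 30 + g (A(g) = g + 30 = 30 + g)
A(z) - 1*(-32263) = (30 - 157) - 1*(-32263) = -127 + 32263 = 32136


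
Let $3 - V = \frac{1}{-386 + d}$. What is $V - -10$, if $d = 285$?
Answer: $\frac{1314}{101} \approx 13.01$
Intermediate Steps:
$V = \frac{304}{101}$ ($V = 3 - \frac{1}{-386 + 285} = 3 - \frac{1}{-101} = 3 - - \frac{1}{101} = 3 + \frac{1}{101} = \frac{304}{101} \approx 3.0099$)
$V - -10 = \frac{304}{101} - -10 = \frac{304}{101} + 10 = \frac{1314}{101}$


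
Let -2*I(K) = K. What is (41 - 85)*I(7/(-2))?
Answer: -77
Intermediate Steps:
I(K) = -K/2
(41 - 85)*I(7/(-2)) = (41 - 85)*(-7/(2*(-2))) = -(-22)*7*(-1/2) = -(-22)*(-7)/2 = -44*7/4 = -77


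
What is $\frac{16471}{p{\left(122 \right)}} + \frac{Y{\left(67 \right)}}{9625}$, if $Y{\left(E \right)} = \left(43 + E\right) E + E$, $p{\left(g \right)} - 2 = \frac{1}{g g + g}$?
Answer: $\frac{2379175031931}{288875125} \approx 8236.0$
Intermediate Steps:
$p{\left(g \right)} = 2 + \frac{1}{g + g^{2}}$ ($p{\left(g \right)} = 2 + \frac{1}{g g + g} = 2 + \frac{1}{g^{2} + g} = 2 + \frac{1}{g + g^{2}}$)
$Y{\left(E \right)} = E + E \left(43 + E\right)$ ($Y{\left(E \right)} = E \left(43 + E\right) + E = E + E \left(43 + E\right)$)
$\frac{16471}{p{\left(122 \right)}} + \frac{Y{\left(67 \right)}}{9625} = \frac{16471}{\frac{1}{122} \frac{1}{1 + 122} \left(1 + 2 \cdot 122 + 2 \cdot 122^{2}\right)} + \frac{67 \left(44 + 67\right)}{9625} = \frac{16471}{\frac{1}{122} \cdot \frac{1}{123} \left(1 + 244 + 2 \cdot 14884\right)} + 67 \cdot 111 \cdot \frac{1}{9625} = \frac{16471}{\frac{1}{122} \cdot \frac{1}{123} \left(1 + 244 + 29768\right)} + 7437 \cdot \frac{1}{9625} = \frac{16471}{\frac{1}{122} \cdot \frac{1}{123} \cdot 30013} + \frac{7437}{9625} = \frac{16471}{\frac{30013}{15006}} + \frac{7437}{9625} = 16471 \cdot \frac{15006}{30013} + \frac{7437}{9625} = \frac{247163826}{30013} + \frac{7437}{9625} = \frac{2379175031931}{288875125}$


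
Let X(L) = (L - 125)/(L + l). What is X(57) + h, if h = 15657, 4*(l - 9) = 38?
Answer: 2364071/151 ≈ 15656.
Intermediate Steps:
l = 37/2 (l = 9 + (¼)*38 = 9 + 19/2 = 37/2 ≈ 18.500)
X(L) = (-125 + L)/(37/2 + L) (X(L) = (L - 125)/(L + 37/2) = (-125 + L)/(37/2 + L))
X(57) + h = 2*(-125 + 57)/(37 + 2*57) + 15657 = 2*(-68)/(37 + 114) + 15657 = 2*(-68)/151 + 15657 = 2*(1/151)*(-68) + 15657 = -136/151 + 15657 = 2364071/151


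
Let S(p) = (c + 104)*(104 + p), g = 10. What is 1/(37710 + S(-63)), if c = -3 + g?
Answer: 1/42261 ≈ 2.3662e-5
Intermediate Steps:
c = 7 (c = -3 + 10 = 7)
S(p) = 11544 + 111*p (S(p) = (7 + 104)*(104 + p) = 111*(104 + p) = 11544 + 111*p)
1/(37710 + S(-63)) = 1/(37710 + (11544 + 111*(-63))) = 1/(37710 + (11544 - 6993)) = 1/(37710 + 4551) = 1/42261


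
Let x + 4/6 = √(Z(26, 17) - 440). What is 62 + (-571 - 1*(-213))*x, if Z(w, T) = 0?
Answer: 902/3 - 716*I*√110 ≈ 300.67 - 7509.5*I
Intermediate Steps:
x = -⅔ + 2*I*√110 (x = -⅔ + √(0 - 440) = -⅔ + √(-440) = -⅔ + 2*I*√110 ≈ -0.66667 + 20.976*I)
62 + (-571 - 1*(-213))*x = 62 + (-571 - 1*(-213))*(-⅔ + 2*I*√110) = 62 + (-571 + 213)*(-⅔ + 2*I*√110) = 62 - 358*(-⅔ + 2*I*√110) = 62 + (716/3 - 716*I*√110) = 902/3 - 716*I*√110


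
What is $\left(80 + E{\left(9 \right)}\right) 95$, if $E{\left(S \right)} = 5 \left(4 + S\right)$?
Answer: $13775$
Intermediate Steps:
$E{\left(S \right)} = 20 + 5 S$
$\left(80 + E{\left(9 \right)}\right) 95 = \left(80 + \left(20 + 5 \cdot 9\right)\right) 95 = \left(80 + \left(20 + 45\right)\right) 95 = \left(80 + 65\right) 95 = 145 \cdot 95 = 13775$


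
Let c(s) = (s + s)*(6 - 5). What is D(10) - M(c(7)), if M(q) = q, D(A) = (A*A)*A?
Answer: 986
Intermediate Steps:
D(A) = A³ (D(A) = A²*A = A³)
c(s) = 2*s (c(s) = (2*s)*1 = 2*s)
D(10) - M(c(7)) = 10³ - 2*7 = 1000 - 1*14 = 1000 - 14 = 986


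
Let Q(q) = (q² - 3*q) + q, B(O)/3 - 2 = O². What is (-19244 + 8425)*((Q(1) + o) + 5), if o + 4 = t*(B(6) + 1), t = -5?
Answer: 6220925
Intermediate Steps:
B(O) = 6 + 3*O²
Q(q) = q² - 2*q
o = -579 (o = -4 - 5*((6 + 3*6²) + 1) = -4 - 5*((6 + 3*36) + 1) = -4 - 5*((6 + 108) + 1) = -4 - 5*(114 + 1) = -4 - 5*115 = -4 - 575 = -579)
(-19244 + 8425)*((Q(1) + o) + 5) = (-19244 + 8425)*((1*(-2 + 1) - 579) + 5) = -10819*((1*(-1) - 579) + 5) = -10819*((-1 - 579) + 5) = -10819*(-580 + 5) = -10819*(-575) = 6220925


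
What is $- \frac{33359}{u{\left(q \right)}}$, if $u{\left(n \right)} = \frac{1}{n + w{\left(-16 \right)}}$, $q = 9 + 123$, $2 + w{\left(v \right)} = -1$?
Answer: $-4303311$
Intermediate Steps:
$w{\left(v \right)} = -3$ ($w{\left(v \right)} = -2 - 1 = -3$)
$q = 132$
$u{\left(n \right)} = \frac{1}{-3 + n}$ ($u{\left(n \right)} = \frac{1}{n - 3} = \frac{1}{-3 + n}$)
$- \frac{33359}{u{\left(q \right)}} = - \frac{33359}{\frac{1}{-3 + 132}} = - \frac{33359}{\frac{1}{129}} = - 33359 \frac{1}{\frac{1}{129}} = \left(-33359\right) 129 = -4303311$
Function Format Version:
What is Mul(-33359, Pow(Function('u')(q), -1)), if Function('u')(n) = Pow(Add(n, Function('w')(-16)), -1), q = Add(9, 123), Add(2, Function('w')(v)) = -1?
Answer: -4303311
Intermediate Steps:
Function('w')(v) = -3 (Function('w')(v) = Add(-2, -1) = -3)
q = 132
Function('u')(n) = Pow(Add(-3, n), -1) (Function('u')(n) = Pow(Add(n, -3), -1) = Pow(Add(-3, n), -1))
Mul(-33359, Pow(Function('u')(q), -1)) = Mul(-33359, Pow(Pow(Add(-3, 132), -1), -1)) = Mul(-33359, Pow(Pow(129, -1), -1)) = Mul(-33359, Pow(Rational(1, 129), -1)) = Mul(-33359, 129) = -4303311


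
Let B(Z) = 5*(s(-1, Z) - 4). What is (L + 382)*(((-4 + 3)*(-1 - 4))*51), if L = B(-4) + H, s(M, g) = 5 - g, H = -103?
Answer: 77520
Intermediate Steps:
B(Z) = 5 - 5*Z (B(Z) = 5*((5 - Z) - 4) = 5*(1 - Z) = 5 - 5*Z)
L = -78 (L = (5 - 5*(-4)) - 103 = (5 + 20) - 103 = 25 - 103 = -78)
(L + 382)*(((-4 + 3)*(-1 - 4))*51) = (-78 + 382)*(((-4 + 3)*(-1 - 4))*51) = 304*(-1*(-5)*51) = 304*(5*51) = 304*255 = 77520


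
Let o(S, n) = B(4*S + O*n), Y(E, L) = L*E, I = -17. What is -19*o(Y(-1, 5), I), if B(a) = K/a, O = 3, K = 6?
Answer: 114/71 ≈ 1.6056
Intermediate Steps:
Y(E, L) = E*L
B(a) = 6/a
o(S, n) = 6/(3*n + 4*S) (o(S, n) = 6/(4*S + 3*n) = 6/(3*n + 4*S))
-19*o(Y(-1, 5), I) = -114/(3*(-17) + 4*(-1*5)) = -114/(-51 + 4*(-5)) = -114/(-51 - 20) = -114/(-71) = -114*(-1)/71 = -19*(-6/71) = 114/71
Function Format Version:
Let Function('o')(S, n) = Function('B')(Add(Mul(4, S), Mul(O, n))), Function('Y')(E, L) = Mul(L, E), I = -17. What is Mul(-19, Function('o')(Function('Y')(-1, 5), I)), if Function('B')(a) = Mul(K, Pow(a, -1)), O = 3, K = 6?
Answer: Rational(114, 71) ≈ 1.6056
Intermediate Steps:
Function('Y')(E, L) = Mul(E, L)
Function('B')(a) = Mul(6, Pow(a, -1))
Function('o')(S, n) = Mul(6, Pow(Add(Mul(3, n), Mul(4, S)), -1)) (Function('o')(S, n) = Mul(6, Pow(Add(Mul(4, S), Mul(3, n)), -1)) = Mul(6, Pow(Add(Mul(3, n), Mul(4, S)), -1)))
Mul(-19, Function('o')(Function('Y')(-1, 5), I)) = Mul(-19, Mul(6, Pow(Add(Mul(3, -17), Mul(4, Mul(-1, 5))), -1))) = Mul(-19, Mul(6, Pow(Add(-51, Mul(4, -5)), -1))) = Mul(-19, Mul(6, Pow(Add(-51, -20), -1))) = Mul(-19, Mul(6, Pow(-71, -1))) = Mul(-19, Mul(6, Rational(-1, 71))) = Mul(-19, Rational(-6, 71)) = Rational(114, 71)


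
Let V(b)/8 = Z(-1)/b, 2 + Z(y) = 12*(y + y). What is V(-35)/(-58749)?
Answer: -208/2056215 ≈ -0.00010116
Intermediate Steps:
Z(y) = -2 + 24*y (Z(y) = -2 + 12*(y + y) = -2 + 12*(2*y) = -2 + 24*y)
V(b) = -208/b (V(b) = 8*((-2 + 24*(-1))/b) = 8*((-2 - 24)/b) = 8*(-26/b) = -208/b)
V(-35)/(-58749) = -208/(-35)/(-58749) = -208*(-1/35)*(-1/58749) = (208/35)*(-1/58749) = -208/2056215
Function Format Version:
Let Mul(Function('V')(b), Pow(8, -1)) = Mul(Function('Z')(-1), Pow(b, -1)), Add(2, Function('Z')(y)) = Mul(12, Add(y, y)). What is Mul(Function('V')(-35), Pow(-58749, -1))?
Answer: Rational(-208, 2056215) ≈ -0.00010116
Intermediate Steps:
Function('Z')(y) = Add(-2, Mul(24, y)) (Function('Z')(y) = Add(-2, Mul(12, Add(y, y))) = Add(-2, Mul(12, Mul(2, y))) = Add(-2, Mul(24, y)))
Function('V')(b) = Mul(-208, Pow(b, -1)) (Function('V')(b) = Mul(8, Mul(Add(-2, Mul(24, -1)), Pow(b, -1))) = Mul(8, Mul(Add(-2, -24), Pow(b, -1))) = Mul(8, Mul(-26, Pow(b, -1))) = Mul(-208, Pow(b, -1)))
Mul(Function('V')(-35), Pow(-58749, -1)) = Mul(Mul(-208, Pow(-35, -1)), Pow(-58749, -1)) = Mul(Mul(-208, Rational(-1, 35)), Rational(-1, 58749)) = Mul(Rational(208, 35), Rational(-1, 58749)) = Rational(-208, 2056215)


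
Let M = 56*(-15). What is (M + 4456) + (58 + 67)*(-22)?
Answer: 866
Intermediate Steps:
M = -840
(M + 4456) + (58 + 67)*(-22) = (-840 + 4456) + (58 + 67)*(-22) = 3616 + 125*(-22) = 3616 - 2750 = 866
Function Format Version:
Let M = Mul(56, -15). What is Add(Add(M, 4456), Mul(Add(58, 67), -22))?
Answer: 866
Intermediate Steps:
M = -840
Add(Add(M, 4456), Mul(Add(58, 67), -22)) = Add(Add(-840, 4456), Mul(Add(58, 67), -22)) = Add(3616, Mul(125, -22)) = Add(3616, -2750) = 866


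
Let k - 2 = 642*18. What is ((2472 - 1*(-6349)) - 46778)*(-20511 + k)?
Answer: 339829021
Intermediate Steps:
k = 11558 (k = 2 + 642*18 = 2 + 11556 = 11558)
((2472 - 1*(-6349)) - 46778)*(-20511 + k) = ((2472 - 1*(-6349)) - 46778)*(-20511 + 11558) = ((2472 + 6349) - 46778)*(-8953) = (8821 - 46778)*(-8953) = -37957*(-8953) = 339829021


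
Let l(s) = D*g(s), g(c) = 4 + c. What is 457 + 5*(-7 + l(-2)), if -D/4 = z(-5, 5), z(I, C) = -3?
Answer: 542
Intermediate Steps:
D = 12 (D = -4*(-3) = 12)
l(s) = 48 + 12*s (l(s) = 12*(4 + s) = 48 + 12*s)
457 + 5*(-7 + l(-2)) = 457 + 5*(-7 + (48 + 12*(-2))) = 457 + 5*(-7 + (48 - 24)) = 457 + 5*(-7 + 24) = 457 + 5*17 = 457 + 85 = 542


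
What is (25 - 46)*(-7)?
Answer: 147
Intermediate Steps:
(25 - 46)*(-7) = -21*(-7) = 147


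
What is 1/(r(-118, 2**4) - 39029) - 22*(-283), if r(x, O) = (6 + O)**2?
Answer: 239981169/38545 ≈ 6226.0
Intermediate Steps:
1/(r(-118, 2**4) - 39029) - 22*(-283) = 1/((6 + 2**4)**2 - 39029) - 22*(-283) = 1/((6 + 16)**2 - 39029) - 1*(-6226) = 1/(22**2 - 39029) + 6226 = 1/(484 - 39029) + 6226 = 1/(-38545) + 6226 = -1/38545 + 6226 = 239981169/38545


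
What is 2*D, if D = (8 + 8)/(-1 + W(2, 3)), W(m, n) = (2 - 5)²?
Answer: 4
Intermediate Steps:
W(m, n) = 9 (W(m, n) = (-3)² = 9)
D = 2 (D = (8 + 8)/(-1 + 9) = 16/8 = 16*(⅛) = 2)
2*D = 2*2 = 4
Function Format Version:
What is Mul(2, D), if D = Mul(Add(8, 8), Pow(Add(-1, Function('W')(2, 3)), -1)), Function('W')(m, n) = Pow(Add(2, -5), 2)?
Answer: 4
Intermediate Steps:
Function('W')(m, n) = 9 (Function('W')(m, n) = Pow(-3, 2) = 9)
D = 2 (D = Mul(Add(8, 8), Pow(Add(-1, 9), -1)) = Mul(16, Pow(8, -1)) = Mul(16, Rational(1, 8)) = 2)
Mul(2, D) = Mul(2, 2) = 4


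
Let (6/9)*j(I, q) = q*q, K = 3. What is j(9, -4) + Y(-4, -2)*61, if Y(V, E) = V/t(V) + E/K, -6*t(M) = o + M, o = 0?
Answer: -1148/3 ≈ -382.67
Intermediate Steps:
t(M) = -M/6 (t(M) = -(0 + M)/6 = -M/6)
j(I, q) = 3*q²/2 (j(I, q) = 3*(q*q)/2 = 3*q²/2)
Y(V, E) = -6 + E/3 (Y(V, E) = V/((-V/6)) + E/3 = V*(-6/V) + E*(⅓) = -6 + E/3)
j(9, -4) + Y(-4, -2)*61 = (3/2)*(-4)² + (-6 + (⅓)*(-2))*61 = (3/2)*16 + (-6 - ⅔)*61 = 24 - 20/3*61 = 24 - 1220/3 = -1148/3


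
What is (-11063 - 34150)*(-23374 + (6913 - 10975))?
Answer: 1240463868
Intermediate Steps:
(-11063 - 34150)*(-23374 + (6913 - 10975)) = -45213*(-23374 - 4062) = -45213*(-27436) = 1240463868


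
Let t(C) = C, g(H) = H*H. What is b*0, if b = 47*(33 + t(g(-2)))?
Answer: 0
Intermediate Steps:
g(H) = H**2
b = 1739 (b = 47*(33 + (-2)**2) = 47*(33 + 4) = 47*37 = 1739)
b*0 = 1739*0 = 0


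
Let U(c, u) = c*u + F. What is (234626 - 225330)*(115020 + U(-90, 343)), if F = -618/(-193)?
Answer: 150981616128/193 ≈ 7.8229e+8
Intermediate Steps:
F = 618/193 (F = -618*(-1/193) = 618/193 ≈ 3.2021)
U(c, u) = 618/193 + c*u (U(c, u) = c*u + 618/193 = 618/193 + c*u)
(234626 - 225330)*(115020 + U(-90, 343)) = (234626 - 225330)*(115020 + (618/193 - 90*343)) = 9296*(115020 + (618/193 - 30870)) = 9296*(115020 - 5957292/193) = 9296*(16241568/193) = 150981616128/193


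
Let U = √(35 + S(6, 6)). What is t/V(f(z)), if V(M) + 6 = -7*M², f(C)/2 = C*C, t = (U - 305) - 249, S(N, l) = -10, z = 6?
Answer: 183/12098 ≈ 0.015126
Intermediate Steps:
U = 5 (U = √(35 - 10) = √25 = 5)
t = -549 (t = (5 - 305) - 249 = -300 - 249 = -549)
f(C) = 2*C² (f(C) = 2*(C*C) = 2*C²)
V(M) = -6 - 7*M²
t/V(f(z)) = -549/(-6 - 7*(2*6²)²) = -549/(-6 - 7*(2*36)²) = -549/(-6 - 7*72²) = -549/(-6 - 7*5184) = -549/(-6 - 36288) = -549/(-36294) = -549*(-1/36294) = 183/12098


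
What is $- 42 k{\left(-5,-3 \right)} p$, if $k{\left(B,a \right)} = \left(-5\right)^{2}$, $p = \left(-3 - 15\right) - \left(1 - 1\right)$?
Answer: $18900$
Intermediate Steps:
$p = -18$ ($p = -18 - 0 = -18 + 0 = -18$)
$k{\left(B,a \right)} = 25$
$- 42 k{\left(-5,-3 \right)} p = \left(-42\right) 25 \left(-18\right) = \left(-1050\right) \left(-18\right) = 18900$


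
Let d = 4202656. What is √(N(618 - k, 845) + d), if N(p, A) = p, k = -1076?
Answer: 15*√18686 ≈ 2050.5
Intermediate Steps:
√(N(618 - k, 845) + d) = √((618 - 1*(-1076)) + 4202656) = √((618 + 1076) + 4202656) = √(1694 + 4202656) = √4204350 = 15*√18686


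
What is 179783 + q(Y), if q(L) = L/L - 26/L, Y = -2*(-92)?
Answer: 16540115/92 ≈ 1.7978e+5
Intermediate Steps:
Y = 184
q(L) = 1 - 26/L
179783 + q(Y) = 179783 + (-26 + 184)/184 = 179783 + (1/184)*158 = 179783 + 79/92 = 16540115/92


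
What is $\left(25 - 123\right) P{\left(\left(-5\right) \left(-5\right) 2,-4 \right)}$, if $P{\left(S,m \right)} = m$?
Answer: $392$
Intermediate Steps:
$\left(25 - 123\right) P{\left(\left(-5\right) \left(-5\right) 2,-4 \right)} = \left(25 - 123\right) \left(-4\right) = \left(-98\right) \left(-4\right) = 392$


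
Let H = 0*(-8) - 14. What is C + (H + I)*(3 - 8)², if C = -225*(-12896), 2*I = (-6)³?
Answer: 2898550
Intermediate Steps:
H = -14 (H = 0 - 14 = -14)
I = -108 (I = (½)*(-6)³ = (½)*(-216) = -108)
C = 2901600
C + (H + I)*(3 - 8)² = 2901600 + (-14 - 108)*(3 - 8)² = 2901600 - 122*(-5)² = 2901600 - 122*25 = 2901600 - 3050 = 2898550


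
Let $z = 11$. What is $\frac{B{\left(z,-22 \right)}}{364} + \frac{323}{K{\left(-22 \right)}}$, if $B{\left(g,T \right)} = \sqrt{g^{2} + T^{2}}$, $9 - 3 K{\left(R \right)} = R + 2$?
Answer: $\frac{969}{29} + \frac{11 \sqrt{5}}{364} \approx 33.481$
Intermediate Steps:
$K{\left(R \right)} = \frac{7}{3} - \frac{R}{3}$ ($K{\left(R \right)} = 3 - \frac{R + 2}{3} = 3 - \frac{2 + R}{3} = 3 - \left(\frac{2}{3} + \frac{R}{3}\right) = \frac{7}{3} - \frac{R}{3}$)
$B{\left(g,T \right)} = \sqrt{T^{2} + g^{2}}$
$\frac{B{\left(z,-22 \right)}}{364} + \frac{323}{K{\left(-22 \right)}} = \frac{\sqrt{\left(-22\right)^{2} + 11^{2}}}{364} + \frac{323}{\frac{7}{3} - - \frac{22}{3}} = \sqrt{484 + 121} \cdot \frac{1}{364} + \frac{323}{\frac{7}{3} + \frac{22}{3}} = \sqrt{605} \cdot \frac{1}{364} + \frac{323}{\frac{29}{3}} = 11 \sqrt{5} \cdot \frac{1}{364} + 323 \cdot \frac{3}{29} = \frac{11 \sqrt{5}}{364} + \frac{969}{29} = \frac{969}{29} + \frac{11 \sqrt{5}}{364}$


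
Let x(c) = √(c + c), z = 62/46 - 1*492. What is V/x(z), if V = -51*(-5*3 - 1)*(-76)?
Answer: 31008*I*√519110/11285 ≈ 1979.7*I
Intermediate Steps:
z = -11285/23 (z = 62*(1/46) - 492 = 31/23 - 492 = -11285/23 ≈ -490.65)
V = -62016 (V = -51*(-15 - 1)*(-76) = -51*(-16)*(-76) = 816*(-76) = -62016)
x(c) = √2*√c (x(c) = √(2*c) = √2*√c)
V/x(z) = -62016*(-I*√519110/22570) = -(-31008)*I*√519110/11285 = 31008*I*√519110/11285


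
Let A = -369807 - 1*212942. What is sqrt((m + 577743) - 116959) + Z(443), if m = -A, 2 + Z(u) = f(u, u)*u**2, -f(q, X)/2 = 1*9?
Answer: -3532484 + sqrt(1043533) ≈ -3.5315e+6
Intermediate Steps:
A = -582749 (A = -369807 - 212942 = -582749)
f(q, X) = -18 (f(q, X) = -2*9 = -18)
Z(u) = -2 - 18*u**2
m = 582749 (m = -1*(-582749) = 582749)
sqrt((m + 577743) - 116959) + Z(443) = sqrt((582749 + 577743) - 116959) + (-2 - 18*443**2) = sqrt(1160492 - 116959) + (-2 - 18*196249) = sqrt(1043533) + (-2 - 3532482) = sqrt(1043533) - 3532484 = -3532484 + sqrt(1043533)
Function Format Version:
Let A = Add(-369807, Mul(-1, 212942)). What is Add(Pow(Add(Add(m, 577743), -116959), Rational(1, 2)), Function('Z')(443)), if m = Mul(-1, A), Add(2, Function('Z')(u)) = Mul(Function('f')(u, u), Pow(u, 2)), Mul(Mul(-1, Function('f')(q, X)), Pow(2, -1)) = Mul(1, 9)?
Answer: Add(-3532484, Pow(1043533, Rational(1, 2))) ≈ -3.5315e+6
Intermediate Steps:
A = -582749 (A = Add(-369807, -212942) = -582749)
Function('f')(q, X) = -18 (Function('f')(q, X) = Mul(-2, Mul(1, 9)) = Mul(-2, 9) = -18)
Function('Z')(u) = Add(-2, Mul(-18, Pow(u, 2)))
m = 582749 (m = Mul(-1, -582749) = 582749)
Add(Pow(Add(Add(m, 577743), -116959), Rational(1, 2)), Function('Z')(443)) = Add(Pow(Add(Add(582749, 577743), -116959), Rational(1, 2)), Add(-2, Mul(-18, Pow(443, 2)))) = Add(Pow(Add(1160492, -116959), Rational(1, 2)), Add(-2, Mul(-18, 196249))) = Add(Pow(1043533, Rational(1, 2)), Add(-2, -3532482)) = Add(Pow(1043533, Rational(1, 2)), -3532484) = Add(-3532484, Pow(1043533, Rational(1, 2)))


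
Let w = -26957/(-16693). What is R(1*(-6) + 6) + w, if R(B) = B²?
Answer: 26957/16693 ≈ 1.6149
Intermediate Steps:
w = 26957/16693 (w = -26957*(-1/16693) = 26957/16693 ≈ 1.6149)
R(1*(-6) + 6) + w = (1*(-6) + 6)² + 26957/16693 = (-6 + 6)² + 26957/16693 = 0² + 26957/16693 = 0 + 26957/16693 = 26957/16693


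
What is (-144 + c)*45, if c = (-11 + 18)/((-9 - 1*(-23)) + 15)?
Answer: -187605/29 ≈ -6469.1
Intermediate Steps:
c = 7/29 (c = 7/((-9 + 23) + 15) = 7/(14 + 15) = 7/29 ≈ 0.24138)
(-144 + c)*45 = (-144 + 7/29)*45 = -4169/29*45 = -187605/29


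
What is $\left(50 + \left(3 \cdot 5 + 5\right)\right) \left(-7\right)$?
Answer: $-490$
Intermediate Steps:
$\left(50 + \left(3 \cdot 5 + 5\right)\right) \left(-7\right) = \left(50 + \left(15 + 5\right)\right) \left(-7\right) = \left(50 + 20\right) \left(-7\right) = 70 \left(-7\right) = -490$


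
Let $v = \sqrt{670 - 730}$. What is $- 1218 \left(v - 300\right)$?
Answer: $365400 - 2436 i \sqrt{15} \approx 3.654 \cdot 10^{5} - 9434.6 i$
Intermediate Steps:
$v = 2 i \sqrt{15}$ ($v = \sqrt{-60} = 2 i \sqrt{15} \approx 7.746 i$)
$- 1218 \left(v - 300\right) = - 1218 \left(2 i \sqrt{15} - 300\right) = - 1218 \left(-300 + 2 i \sqrt{15}\right) = 365400 - 2436 i \sqrt{15}$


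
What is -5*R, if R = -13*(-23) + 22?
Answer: -1605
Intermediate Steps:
R = 321 (R = 299 + 22 = 321)
-5*R = -5*321 = -1605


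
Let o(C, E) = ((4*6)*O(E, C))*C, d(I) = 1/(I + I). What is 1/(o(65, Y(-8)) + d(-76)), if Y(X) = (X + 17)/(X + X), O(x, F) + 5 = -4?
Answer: -152/2134081 ≈ -7.1225e-5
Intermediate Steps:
O(x, F) = -9 (O(x, F) = -5 - 4 = -9)
Y(X) = (17 + X)/(2*X) (Y(X) = (17 + X)/((2*X)) = (17 + X)*(1/(2*X)) = (17 + X)/(2*X))
d(I) = 1/(2*I)
o(C, E) = -216*C (o(C, E) = ((4*6)*(-9))*C = (24*(-9))*C = -216*C)
1/(o(65, Y(-8)) + d(-76)) = 1/(-216*65 + (1/2)/(-76)) = 1/(-14040 + (1/2)*(-1/76)) = 1/(-14040 - 1/152) = 1/(-2134081/152) = -152/2134081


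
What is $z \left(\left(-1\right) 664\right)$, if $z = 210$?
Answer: $-139440$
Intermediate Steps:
$z \left(\left(-1\right) 664\right) = 210 \left(\left(-1\right) 664\right) = 210 \left(-664\right) = -139440$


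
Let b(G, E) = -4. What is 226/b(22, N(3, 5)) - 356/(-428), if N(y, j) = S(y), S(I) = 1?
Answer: -11913/214 ≈ -55.668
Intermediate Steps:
N(y, j) = 1
226/b(22, N(3, 5)) - 356/(-428) = 226/(-4) - 356/(-428) = 226*(-¼) - 356*(-1/428) = -113/2 + 89/107 = -11913/214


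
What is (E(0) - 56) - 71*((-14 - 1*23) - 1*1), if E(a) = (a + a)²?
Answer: 2642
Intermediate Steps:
E(a) = 4*a² (E(a) = (2*a)² = 4*a²)
(E(0) - 56) - 71*((-14 - 1*23) - 1*1) = (4*0² - 56) - 71*((-14 - 1*23) - 1*1) = (4*0 - 56) - 71*((-14 - 23) - 1) = (0 - 56) - 71*(-37 - 1) = -56 - 71*(-38) = -56 + 2698 = 2642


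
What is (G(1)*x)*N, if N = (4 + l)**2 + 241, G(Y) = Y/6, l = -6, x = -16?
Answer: -1960/3 ≈ -653.33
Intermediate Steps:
G(Y) = Y/6 (G(Y) = Y*(1/6) = Y/6)
N = 245 (N = (4 - 6)**2 + 241 = (-2)**2 + 241 = 4 + 241 = 245)
(G(1)*x)*N = (((1/6)*1)*(-16))*245 = ((1/6)*(-16))*245 = -8/3*245 = -1960/3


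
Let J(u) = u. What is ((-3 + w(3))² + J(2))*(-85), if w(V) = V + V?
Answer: -935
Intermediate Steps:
w(V) = 2*V
((-3 + w(3))² + J(2))*(-85) = ((-3 + 2*3)² + 2)*(-85) = ((-3 + 6)² + 2)*(-85) = (3² + 2)*(-85) = (9 + 2)*(-85) = 11*(-85) = -935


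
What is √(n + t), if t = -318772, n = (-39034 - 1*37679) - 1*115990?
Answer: 5*I*√20459 ≈ 715.17*I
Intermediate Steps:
n = -192703 (n = (-39034 - 37679) - 115990 = -76713 - 115990 = -192703)
√(n + t) = √(-192703 - 318772) = √(-511475) = 5*I*√20459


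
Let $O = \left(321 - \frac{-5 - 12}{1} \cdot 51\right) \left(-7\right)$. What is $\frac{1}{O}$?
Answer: $- \frac{1}{8316} \approx -0.00012025$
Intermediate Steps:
$O = -8316$ ($O = \left(321 - \left(-5 - 12\right) 1 \cdot 51\right) \left(-7\right) = \left(321 - \left(-17\right) 1 \cdot 51\right) \left(-7\right) = \left(321 - \left(-17\right) 51\right) \left(-7\right) = \left(321 - -867\right) \left(-7\right) = \left(321 + 867\right) \left(-7\right) = 1188 \left(-7\right) = -8316$)
$\frac{1}{O} = \frac{1}{-8316} = - \frac{1}{8316}$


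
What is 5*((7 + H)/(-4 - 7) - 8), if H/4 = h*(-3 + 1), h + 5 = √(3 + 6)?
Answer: -555/11 ≈ -50.455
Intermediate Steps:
h = -2 (h = -5 + √(3 + 6) = -5 + √9 = -5 + 3 = -2)
H = 16 (H = 4*(-2*(-3 + 1)) = 4*(-2*(-2)) = 4*4 = 16)
5*((7 + H)/(-4 - 7) - 8) = 5*((7 + 16)/(-4 - 7) - 8) = 5*(23/(-11) - 8) = 5*(23*(-1/11) - 8) = 5*(-23/11 - 8) = 5*(-111/11) = -555/11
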